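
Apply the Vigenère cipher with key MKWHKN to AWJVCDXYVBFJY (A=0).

MGFCMQJIRIPWK

Repeat the key across the message: MKWHKNMKWHKNM
A(0)+M(12): 12 → M
W(22)+K(10): 32≡6 → G
J(9)+W(22): 31≡5 → F
V(21)+H(7): 28≡2 → C
C(2)+K(10): 12 → M
D(3)+N(13): 16 → Q
X(23)+M(12): 35≡9 → J
Y(24)+K(10): 34≡8 → I
V(21)+W(22): 43≡17 → R
B(1)+H(7): 8 → I
F(5)+K(10): 15 → P
J(9)+N(13): 22 → W
Y(24)+M(12): 36≡10 → K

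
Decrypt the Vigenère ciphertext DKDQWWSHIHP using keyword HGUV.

WEJVPQYMBBV

Repeat the key across the ciphertext: HGUVHGUVHGU
D(3)−H(7): -4≡22 → W
K(10)−G(6): 4 → E
D(3)−U(20): -17≡9 → J
Q(16)−V(21): -5≡21 → V
W(22)−H(7): 15 → P
W(22)−G(6): 16 → Q
S(18)−U(20): -2≡24 → Y
H(7)−V(21): -14≡12 → M
I(8)−H(7): 1 → B
H(7)−G(6): 1 → B
P(15)−U(20): -5≡21 → V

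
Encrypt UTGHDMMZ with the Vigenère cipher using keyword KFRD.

EYXKNRDC

Repeat the key across the message: KFRDKFRD
U(20)+K(10): 30≡4 → E
T(19)+F(5): 24 → Y
G(6)+R(17): 23 → X
H(7)+D(3): 10 → K
D(3)+K(10): 13 → N
M(12)+F(5): 17 → R
M(12)+R(17): 29≡3 → D
Z(25)+D(3): 28≡2 → C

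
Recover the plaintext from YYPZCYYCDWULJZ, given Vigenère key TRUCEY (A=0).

FHVXYAFLJUQNQI

Repeat the key across the ciphertext: TRUCEYTRUCEYTR
Y(24)−T(19): 5 → F
Y(24)−R(17): 7 → H
P(15)−U(20): -5≡21 → V
Z(25)−C(2): 23 → X
C(2)−E(4): -2≡24 → Y
Y(24)−Y(24): 0 → A
Y(24)−T(19): 5 → F
C(2)−R(17): -15≡11 → L
D(3)−U(20): -17≡9 → J
W(22)−C(2): 20 → U
U(20)−E(4): 16 → Q
L(11)−Y(24): -13≡13 → N
J(9)−T(19): -10≡16 → Q
Z(25)−R(17): 8 → I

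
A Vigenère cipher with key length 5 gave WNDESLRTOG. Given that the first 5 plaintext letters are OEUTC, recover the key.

IJJLQ

Subtract each crib letter from the matching ciphertext letter (mod 26):
W(22)−O(14)=8 → I
N(13)−E(4)=9 → J
D(3)−U(20)=-17≡9 → J
E(4)−T(19)=-15≡11 → L
S(18)−C(2)=16 → Q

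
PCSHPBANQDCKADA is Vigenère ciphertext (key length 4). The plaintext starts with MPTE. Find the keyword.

Subtract each crib letter from the matching ciphertext letter (mod 26):
P(15)−M(12)=3 → D
C(2)−P(15)=-13≡13 → N
S(18)−T(19)=-1≡25 → Z
H(7)−E(4)=3 → D

DNZD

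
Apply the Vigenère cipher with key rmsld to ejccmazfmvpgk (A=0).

Repeat the key across the message: rmsldrmsldrms
e(4)+r(17): 21 → v
j(9)+m(12): 21 → v
c(2)+s(18): 20 → u
c(2)+l(11): 13 → n
m(12)+d(3): 15 → p
a(0)+r(17): 17 → r
z(25)+m(12): 37≡11 → l
f(5)+s(18): 23 → x
m(12)+l(11): 23 → x
v(21)+d(3): 24 → y
p(15)+r(17): 32≡6 → g
g(6)+m(12): 18 → s
k(10)+s(18): 28≡2 → c

vvunprlxxygsc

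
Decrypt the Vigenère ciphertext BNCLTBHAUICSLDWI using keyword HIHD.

Repeat the key across the ciphertext: HIHDHIHDHIHDHIHD
B(1)−H(7): -6≡20 → U
N(13)−I(8): 5 → F
C(2)−H(7): -5≡21 → V
L(11)−D(3): 8 → I
T(19)−H(7): 12 → M
B(1)−I(8): -7≡19 → T
H(7)−H(7): 0 → A
A(0)−D(3): -3≡23 → X
U(20)−H(7): 13 → N
I(8)−I(8): 0 → A
C(2)−H(7): -5≡21 → V
S(18)−D(3): 15 → P
L(11)−H(7): 4 → E
D(3)−I(8): -5≡21 → V
W(22)−H(7): 15 → P
I(8)−D(3): 5 → F

UFVIMTAXNAVPEVPF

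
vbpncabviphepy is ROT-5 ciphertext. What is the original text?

v(21): 21−5=16 → q
b(1): 1−5=-4≡22 → w
p(15): 15−5=10 → k
n(13): 13−5=8 → i
c(2): 2−5=-3≡23 → x
a(0): 0−5=-5≡21 → v
b(1): 1−5=-4≡22 → w
v(21): 21−5=16 → q
i(8): 8−5=3 → d
p(15): 15−5=10 → k
h(7): 7−5=2 → c
e(4): 4−5=-1≡25 → z
p(15): 15−5=10 → k
y(24): 24−5=19 → t

qwkixvwqdkczkt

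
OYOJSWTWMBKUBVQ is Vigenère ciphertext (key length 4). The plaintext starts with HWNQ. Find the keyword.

HCBT

Subtract each crib letter from the matching ciphertext letter (mod 26):
O(14)−H(7)=7 → H
Y(24)−W(22)=2 → C
O(14)−N(13)=1 → B
J(9)−Q(16)=-7≡19 → T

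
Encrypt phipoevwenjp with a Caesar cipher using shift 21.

kcdkjzqrziek

p(15): 15+21=36≡10 → k
h(7): 7+21=28≡2 → c
i(8): 8+21=29≡3 → d
p(15): 15+21=36≡10 → k
o(14): 14+21=35≡9 → j
e(4): 4+21=25 → z
v(21): 21+21=42≡16 → q
w(22): 22+21=43≡17 → r
e(4): 4+21=25 → z
n(13): 13+21=34≡8 → i
j(9): 9+21=30≡4 → e
p(15): 15+21=36≡10 → k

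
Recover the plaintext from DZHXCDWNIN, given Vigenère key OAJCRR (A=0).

PZYVLMINZL

Repeat the key across the ciphertext: OAJCRROAJC
D(3)−O(14): -11≡15 → P
Z(25)−A(0): 25 → Z
H(7)−J(9): -2≡24 → Y
X(23)−C(2): 21 → V
C(2)−R(17): -15≡11 → L
D(3)−R(17): -14≡12 → M
W(22)−O(14): 8 → I
N(13)−A(0): 13 → N
I(8)−J(9): -1≡25 → Z
N(13)−C(2): 11 → L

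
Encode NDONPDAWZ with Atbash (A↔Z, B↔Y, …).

MWLMKWZDA

N(13) → M(12)
D(3) → W(22)
O(14) → L(11)
N(13) → M(12)
P(15) → K(10)
D(3) → W(22)
A(0) → Z(25)
W(22) → D(3)
Z(25) → A(0)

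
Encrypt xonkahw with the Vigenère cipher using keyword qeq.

Repeat the key across the message: qeqqeqq
x(23)+q(16): 39≡13 → n
o(14)+e(4): 18 → s
n(13)+q(16): 29≡3 → d
k(10)+q(16): 26≡0 → a
a(0)+e(4): 4 → e
h(7)+q(16): 23 → x
w(22)+q(16): 38≡12 → m

nsdaexm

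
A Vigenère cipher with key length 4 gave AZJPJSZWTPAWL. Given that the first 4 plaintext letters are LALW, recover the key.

PZYT

Subtract each crib letter from the matching ciphertext letter (mod 26):
A(0)−L(11)=-11≡15 → P
Z(25)−A(0)=25 → Z
J(9)−L(11)=-2≡24 → Y
P(15)−W(22)=-7≡19 → T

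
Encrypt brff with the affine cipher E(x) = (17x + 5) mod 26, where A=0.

b(1): 17·1+5=22 → w
r(17): 17·17+5=294≡8 → i
f(5): 17·5+5=90≡12 → m
f(5): 17·5+5=90≡12 → m

wimm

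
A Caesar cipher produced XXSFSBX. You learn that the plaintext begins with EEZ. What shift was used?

19

From the crib: X(23)−E(4)=19, so the shift is 19.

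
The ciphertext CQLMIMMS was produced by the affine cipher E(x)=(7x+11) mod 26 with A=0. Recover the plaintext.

VXAPHPPB

The inverse of 7 mod 26 is 15, since 7·15=105≡1. Apply D(y)=15·(y−11) mod 26:
C(2): 15·(2−11)=-135≡21 → V
Q(16): 15·(16−11)=75≡23 → X
L(11): 15·(11−11)=0 → A
M(12): 15·(12−11)=15 → P
I(8): 15·(8−11)=-45≡7 → H
M(12): 15·(12−11)=15 → P
M(12): 15·(12−11)=15 → P
S(18): 15·(18−11)=105≡1 → B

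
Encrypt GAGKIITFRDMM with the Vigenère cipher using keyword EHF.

Repeat the key across the message: EHFEHFEHFEHF
G(6)+E(4): 10 → K
A(0)+H(7): 7 → H
G(6)+F(5): 11 → L
K(10)+E(4): 14 → O
I(8)+H(7): 15 → P
I(8)+F(5): 13 → N
T(19)+E(4): 23 → X
F(5)+H(7): 12 → M
R(17)+F(5): 22 → W
D(3)+E(4): 7 → H
M(12)+H(7): 19 → T
M(12)+F(5): 17 → R

KHLOPNXMWHTR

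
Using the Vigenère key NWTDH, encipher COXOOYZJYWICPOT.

Repeat the key across the message: NWTDHNWTDHNWTDH
C(2)+N(13): 15 → P
O(14)+W(22): 36≡10 → K
X(23)+T(19): 42≡16 → Q
O(14)+D(3): 17 → R
O(14)+H(7): 21 → V
Y(24)+N(13): 37≡11 → L
Z(25)+W(22): 47≡21 → V
J(9)+T(19): 28≡2 → C
Y(24)+D(3): 27≡1 → B
W(22)+H(7): 29≡3 → D
I(8)+N(13): 21 → V
C(2)+W(22): 24 → Y
P(15)+T(19): 34≡8 → I
O(14)+D(3): 17 → R
T(19)+H(7): 26≡0 → A

PKQRVLVCBDVYIRA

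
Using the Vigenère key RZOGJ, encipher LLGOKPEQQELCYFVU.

CKUUTGDEWNCBMLEL

Repeat the key across the message: RZOGJRZOGJRZOGJR
L(11)+R(17): 28≡2 → C
L(11)+Z(25): 36≡10 → K
G(6)+O(14): 20 → U
O(14)+G(6): 20 → U
K(10)+J(9): 19 → T
P(15)+R(17): 32≡6 → G
E(4)+Z(25): 29≡3 → D
Q(16)+O(14): 30≡4 → E
Q(16)+G(6): 22 → W
E(4)+J(9): 13 → N
L(11)+R(17): 28≡2 → C
C(2)+Z(25): 27≡1 → B
Y(24)+O(14): 38≡12 → M
F(5)+G(6): 11 → L
V(21)+J(9): 30≡4 → E
U(20)+R(17): 37≡11 → L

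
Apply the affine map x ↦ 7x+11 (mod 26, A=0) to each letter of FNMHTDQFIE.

UYRIOGTUPN

F(5): 7·5+11=46≡20 → U
N(13): 7·13+11=102≡24 → Y
M(12): 7·12+11=95≡17 → R
H(7): 7·7+11=60≡8 → I
T(19): 7·19+11=144≡14 → O
D(3): 7·3+11=32≡6 → G
Q(16): 7·16+11=123≡19 → T
F(5): 7·5+11=46≡20 → U
I(8): 7·8+11=67≡15 → P
E(4): 7·4+11=39≡13 → N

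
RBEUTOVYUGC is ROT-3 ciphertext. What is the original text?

OYBRQLSVRDZ

R(17): 17−3=14 → O
B(1): 1−3=-2≡24 → Y
E(4): 4−3=1 → B
U(20): 20−3=17 → R
T(19): 19−3=16 → Q
O(14): 14−3=11 → L
V(21): 21−3=18 → S
Y(24): 24−3=21 → V
U(20): 20−3=17 → R
G(6): 6−3=3 → D
C(2): 2−3=-1≡25 → Z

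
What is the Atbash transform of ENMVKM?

VMNEPN

E(4) → V(21)
N(13) → M(12)
M(12) → N(13)
V(21) → E(4)
K(10) → P(15)
M(12) → N(13)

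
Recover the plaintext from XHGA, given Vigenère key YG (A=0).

ZBIU

Repeat the key across the ciphertext: YGYG
X(23)−Y(24): -1≡25 → Z
H(7)−G(6): 1 → B
G(6)−Y(24): -18≡8 → I
A(0)−G(6): -6≡20 → U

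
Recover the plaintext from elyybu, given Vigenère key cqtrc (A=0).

cvfhzs

Repeat the key across the ciphertext: cqtrcc
e(4)−c(2): 2 → c
l(11)−q(16): -5≡21 → v
y(24)−t(19): 5 → f
y(24)−r(17): 7 → h
b(1)−c(2): -1≡25 → z
u(20)−c(2): 18 → s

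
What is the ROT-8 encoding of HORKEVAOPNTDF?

H(7): 7+8=15 → P
O(14): 14+8=22 → W
R(17): 17+8=25 → Z
K(10): 10+8=18 → S
E(4): 4+8=12 → M
V(21): 21+8=29≡3 → D
A(0): 0+8=8 → I
O(14): 14+8=22 → W
P(15): 15+8=23 → X
N(13): 13+8=21 → V
T(19): 19+8=27≡1 → B
D(3): 3+8=11 → L
F(5): 5+8=13 → N

PWZSMDIWXVBLN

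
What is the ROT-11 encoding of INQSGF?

TYBDRQ

I(8): 8+11=19 → T
N(13): 13+11=24 → Y
Q(16): 16+11=27≡1 → B
S(18): 18+11=29≡3 → D
G(6): 6+11=17 → R
F(5): 5+11=16 → Q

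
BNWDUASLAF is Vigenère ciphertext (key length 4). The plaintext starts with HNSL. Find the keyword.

Subtract each crib letter from the matching ciphertext letter (mod 26):
B(1)−H(7)=-6≡20 → U
N(13)−N(13)=0 → A
W(22)−S(18)=4 → E
D(3)−L(11)=-8≡18 → S

UAES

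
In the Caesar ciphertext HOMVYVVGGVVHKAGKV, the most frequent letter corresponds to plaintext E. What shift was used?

The most frequent ciphertext letter is V (appears 6 times).
V is position 21; E is position 4.
Shift = 17.

17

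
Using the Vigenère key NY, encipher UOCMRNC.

HMPKELP

Repeat the key across the message: NYNYNYN
U(20)+N(13): 33≡7 → H
O(14)+Y(24): 38≡12 → M
C(2)+N(13): 15 → P
M(12)+Y(24): 36≡10 → K
R(17)+N(13): 30≡4 → E
N(13)+Y(24): 37≡11 → L
C(2)+N(13): 15 → P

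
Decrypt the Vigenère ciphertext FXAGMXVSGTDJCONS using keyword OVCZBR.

RCYHLGHXEUCSOTLT

Repeat the key across the ciphertext: OVCZBROVCZBROVCZ
F(5)−O(14): -9≡17 → R
X(23)−V(21): 2 → C
A(0)−C(2): -2≡24 → Y
G(6)−Z(25): -19≡7 → H
M(12)−B(1): 11 → L
X(23)−R(17): 6 → G
V(21)−O(14): 7 → H
S(18)−V(21): -3≡23 → X
G(6)−C(2): 4 → E
T(19)−Z(25): -6≡20 → U
D(3)−B(1): 2 → C
J(9)−R(17): -8≡18 → S
C(2)−O(14): -12≡14 → O
O(14)−V(21): -7≡19 → T
N(13)−C(2): 11 → L
S(18)−Z(25): -7≡19 → T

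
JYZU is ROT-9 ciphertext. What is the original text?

APQL

J(9): 9−9=0 → A
Y(24): 24−9=15 → P
Z(25): 25−9=16 → Q
U(20): 20−9=11 → L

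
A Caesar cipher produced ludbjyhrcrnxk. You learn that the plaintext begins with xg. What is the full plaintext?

From the crib: l(11)−x(23)=-12≡14, so the shift is 14.
Subtract 14 from each ciphertext letter:
l(11): 11−14=-3≡23 → x
u(20): 20−14=6 → g
d(3): 3−14=-11≡15 → p
b(1): 1−14=-13≡13 → n
j(9): 9−14=-5≡21 → v
y(24): 24−14=10 → k
h(7): 7−14=-7≡19 → t
r(17): 17−14=3 → d
c(2): 2−14=-12≡14 → o
r(17): 17−14=3 → d
n(13): 13−14=-1≡25 → z
x(23): 23−14=9 → j
k(10): 10−14=-4≡22 → w

xgpnvktdodzjw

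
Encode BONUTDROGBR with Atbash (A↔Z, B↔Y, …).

B(1) → Y(24)
O(14) → L(11)
N(13) → M(12)
U(20) → F(5)
T(19) → G(6)
D(3) → W(22)
R(17) → I(8)
O(14) → L(11)
G(6) → T(19)
B(1) → Y(24)
R(17) → I(8)

YLMFGWILTYI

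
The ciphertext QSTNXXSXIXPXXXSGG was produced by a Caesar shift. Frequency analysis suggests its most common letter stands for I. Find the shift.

The most frequent ciphertext letter is X (appears 7 times).
X is position 23; I is position 8.
Shift = 15.

15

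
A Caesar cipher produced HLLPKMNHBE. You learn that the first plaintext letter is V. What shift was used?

12

From the crib: H(7)−V(21)=-14≡12, so the shift is 12.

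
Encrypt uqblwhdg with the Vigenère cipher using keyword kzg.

Repeat the key across the message: kzgkzgkz
u(20)+k(10): 30≡4 → e
q(16)+z(25): 41≡15 → p
b(1)+g(6): 7 → h
l(11)+k(10): 21 → v
w(22)+z(25): 47≡21 → v
h(7)+g(6): 13 → n
d(3)+k(10): 13 → n
g(6)+z(25): 31≡5 → f

ephvvnnf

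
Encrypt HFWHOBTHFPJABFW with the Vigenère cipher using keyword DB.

KGZIRCWIIQMBEGZ

Repeat the key across the message: DBDBDBDBDBDBDBD
H(7)+D(3): 10 → K
F(5)+B(1): 6 → G
W(22)+D(3): 25 → Z
H(7)+B(1): 8 → I
O(14)+D(3): 17 → R
B(1)+B(1): 2 → C
T(19)+D(3): 22 → W
H(7)+B(1): 8 → I
F(5)+D(3): 8 → I
P(15)+B(1): 16 → Q
J(9)+D(3): 12 → M
A(0)+B(1): 1 → B
B(1)+D(3): 4 → E
F(5)+B(1): 6 → G
W(22)+D(3): 25 → Z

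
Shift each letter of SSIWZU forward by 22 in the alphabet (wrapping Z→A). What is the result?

OOESVQ

S(18): 18+22=40≡14 → O
S(18): 18+22=40≡14 → O
I(8): 8+22=30≡4 → E
W(22): 22+22=44≡18 → S
Z(25): 25+22=47≡21 → V
U(20): 20+22=42≡16 → Q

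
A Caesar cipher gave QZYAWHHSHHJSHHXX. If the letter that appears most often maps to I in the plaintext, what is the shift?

25

The most frequent ciphertext letter is H (appears 6 times).
H is position 7; I is position 8.
Shift = -1≡25.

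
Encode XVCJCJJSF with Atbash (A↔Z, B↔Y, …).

CEXQXQQHU

X(23) → C(2)
V(21) → E(4)
C(2) → X(23)
J(9) → Q(16)
C(2) → X(23)
J(9) → Q(16)
J(9) → Q(16)
S(18) → H(7)
F(5) → U(20)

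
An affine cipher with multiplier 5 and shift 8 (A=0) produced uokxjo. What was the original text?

swqdvw

The inverse of 5 mod 26 is 21, since 5·21=105≡1. Apply D(y)=21·(y−8) mod 26:
u(20): 21·(20−8)=252≡18 → s
o(14): 21·(14−8)=126≡22 → w
k(10): 21·(10−8)=42≡16 → q
x(23): 21·(23−8)=315≡3 → d
j(9): 21·(9−8)=21 → v
o(14): 21·(14−8)=126≡22 → w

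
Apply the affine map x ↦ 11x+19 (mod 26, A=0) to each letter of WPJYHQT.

W(22): 11·22+19=261≡1 → B
P(15): 11·15+19=184≡2 → C
J(9): 11·9+19=118≡14 → O
Y(24): 11·24+19=283≡23 → X
H(7): 11·7+19=96≡18 → S
Q(16): 11·16+19=195≡13 → N
T(19): 11·19+19=228≡20 → U

BCOXSNU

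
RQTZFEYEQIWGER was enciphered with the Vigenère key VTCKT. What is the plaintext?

WXRPMJFCGPBNCH

Repeat the key across the ciphertext: VTCKTVTCKTVTCK
R(17)−V(21): -4≡22 → W
Q(16)−T(19): -3≡23 → X
T(19)−C(2): 17 → R
Z(25)−K(10): 15 → P
F(5)−T(19): -14≡12 → M
E(4)−V(21): -17≡9 → J
Y(24)−T(19): 5 → F
E(4)−C(2): 2 → C
Q(16)−K(10): 6 → G
I(8)−T(19): -11≡15 → P
W(22)−V(21): 1 → B
G(6)−T(19): -13≡13 → N
E(4)−C(2): 2 → C
R(17)−K(10): 7 → H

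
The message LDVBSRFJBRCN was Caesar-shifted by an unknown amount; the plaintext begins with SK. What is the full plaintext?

SKCIZYMQIYJU

From the crib: L(11)−S(18)=-7≡19, so the shift is 19.
Subtract 19 from each ciphertext letter:
L(11): 11−19=-8≡18 → S
D(3): 3−19=-16≡10 → K
V(21): 21−19=2 → C
B(1): 1−19=-18≡8 → I
S(18): 18−19=-1≡25 → Z
R(17): 17−19=-2≡24 → Y
F(5): 5−19=-14≡12 → M
J(9): 9−19=-10≡16 → Q
B(1): 1−19=-18≡8 → I
R(17): 17−19=-2≡24 → Y
C(2): 2−19=-17≡9 → J
N(13): 13−19=-6≡20 → U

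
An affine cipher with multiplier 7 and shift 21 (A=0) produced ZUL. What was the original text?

The inverse of 7 mod 26 is 15, since 7·15=105≡1. Apply D(y)=15·(y−21) mod 26:
Z(25): 15·(25−21)=60≡8 → I
U(20): 15·(20−21)=-15≡11 → L
L(11): 15·(11−21)=-150≡6 → G

ILG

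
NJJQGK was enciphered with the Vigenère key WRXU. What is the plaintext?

Repeat the key across the ciphertext: WRXUWR
N(13)−W(22): -9≡17 → R
J(9)−R(17): -8≡18 → S
J(9)−X(23): -14≡12 → M
Q(16)−U(20): -4≡22 → W
G(6)−W(22): -16≡10 → K
K(10)−R(17): -7≡19 → T

RSMWKT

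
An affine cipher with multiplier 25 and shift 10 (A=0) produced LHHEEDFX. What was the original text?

The inverse of 25 mod 26 is 25, since 25·25=625≡1. Apply D(y)=25·(y−10) mod 26:
L(11): 25·(11−10)=25 → Z
H(7): 25·(7−10)=-75≡3 → D
H(7): 25·(7−10)=-75≡3 → D
E(4): 25·(4−10)=-150≡6 → G
E(4): 25·(4−10)=-150≡6 → G
D(3): 25·(3−10)=-175≡7 → H
F(5): 25·(5−10)=-125≡5 → F
X(23): 25·(23−10)=325≡13 → N

ZDDGGHFN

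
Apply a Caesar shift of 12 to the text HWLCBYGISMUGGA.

TIXONKSUEYGSSM

H(7): 7+12=19 → T
W(22): 22+12=34≡8 → I
L(11): 11+12=23 → X
C(2): 2+12=14 → O
B(1): 1+12=13 → N
Y(24): 24+12=36≡10 → K
G(6): 6+12=18 → S
I(8): 8+12=20 → U
S(18): 18+12=30≡4 → E
M(12): 12+12=24 → Y
U(20): 20+12=32≡6 → G
G(6): 6+12=18 → S
G(6): 6+12=18 → S
A(0): 0+12=12 → M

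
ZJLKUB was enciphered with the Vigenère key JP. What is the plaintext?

Repeat the key across the ciphertext: JPJPJP
Z(25)−J(9): 16 → Q
J(9)−P(15): -6≡20 → U
L(11)−J(9): 2 → C
K(10)−P(15): -5≡21 → V
U(20)−J(9): 11 → L
B(1)−P(15): -14≡12 → M

QUCVLM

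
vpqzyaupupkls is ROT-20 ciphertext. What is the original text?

bvwfegavavqry

v(21): 21−20=1 → b
p(15): 15−20=-5≡21 → v
q(16): 16−20=-4≡22 → w
z(25): 25−20=5 → f
y(24): 24−20=4 → e
a(0): 0−20=-20≡6 → g
u(20): 20−20=0 → a
p(15): 15−20=-5≡21 → v
u(20): 20−20=0 → a
p(15): 15−20=-5≡21 → v
k(10): 10−20=-10≡16 → q
l(11): 11−20=-9≡17 → r
s(18): 18−20=-2≡24 → y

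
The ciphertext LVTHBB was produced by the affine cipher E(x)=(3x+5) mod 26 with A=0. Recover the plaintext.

COWSQQ

The inverse of 3 mod 26 is 9, since 3·9=27≡1. Apply D(y)=9·(y−5) mod 26:
L(11): 9·(11−5)=54≡2 → C
V(21): 9·(21−5)=144≡14 → O
T(19): 9·(19−5)=126≡22 → W
H(7): 9·(7−5)=18 → S
B(1): 9·(1−5)=-36≡16 → Q
B(1): 9·(1−5)=-36≡16 → Q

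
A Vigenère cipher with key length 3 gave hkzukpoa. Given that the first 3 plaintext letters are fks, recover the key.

cah

Subtract each crib letter from the matching ciphertext letter (mod 26):
h(7)−f(5)=2 → c
k(10)−k(10)=0 → a
z(25)−s(18)=7 → h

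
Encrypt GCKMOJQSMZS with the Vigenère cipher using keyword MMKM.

Repeat the key across the message: MMKMMMKMMMK
G(6)+M(12): 18 → S
C(2)+M(12): 14 → O
K(10)+K(10): 20 → U
M(12)+M(12): 24 → Y
O(14)+M(12): 26≡0 → A
J(9)+M(12): 21 → V
Q(16)+K(10): 26≡0 → A
S(18)+M(12): 30≡4 → E
M(12)+M(12): 24 → Y
Z(25)+M(12): 37≡11 → L
S(18)+K(10): 28≡2 → C

SOUYAVAEYLC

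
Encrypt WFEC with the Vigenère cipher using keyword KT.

Repeat the key across the message: KTKT
W(22)+K(10): 32≡6 → G
F(5)+T(19): 24 → Y
E(4)+K(10): 14 → O
C(2)+T(19): 21 → V

GYOV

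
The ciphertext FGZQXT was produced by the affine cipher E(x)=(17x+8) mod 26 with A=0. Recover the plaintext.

The inverse of 17 mod 26 is 23, since 17·23=391≡1. Apply D(y)=23·(y−8) mod 26:
F(5): 23·(5−8)=-69≡9 → J
G(6): 23·(6−8)=-46≡6 → G
Z(25): 23·(25−8)=391≡1 → B
Q(16): 23·(16−8)=184≡2 → C
X(23): 23·(23−8)=345≡7 → H
T(19): 23·(19−8)=253≡19 → T

JGBCHT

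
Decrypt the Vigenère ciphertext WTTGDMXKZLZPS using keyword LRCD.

LCRDSVVHOUXMH

Repeat the key across the ciphertext: LRCDLRCDLRCDL
W(22)−L(11): 11 → L
T(19)−R(17): 2 → C
T(19)−C(2): 17 → R
G(6)−D(3): 3 → D
D(3)−L(11): -8≡18 → S
M(12)−R(17): -5≡21 → V
X(23)−C(2): 21 → V
K(10)−D(3): 7 → H
Z(25)−L(11): 14 → O
L(11)−R(17): -6≡20 → U
Z(25)−C(2): 23 → X
P(15)−D(3): 12 → M
S(18)−L(11): 7 → H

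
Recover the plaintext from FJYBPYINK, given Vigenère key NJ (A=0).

SALSCPVEX

Repeat the key across the ciphertext: NJNJNJNJN
F(5)−N(13): -8≡18 → S
J(9)−J(9): 0 → A
Y(24)−N(13): 11 → L
B(1)−J(9): -8≡18 → S
P(15)−N(13): 2 → C
Y(24)−J(9): 15 → P
I(8)−N(13): -5≡21 → V
N(13)−J(9): 4 → E
K(10)−N(13): -3≡23 → X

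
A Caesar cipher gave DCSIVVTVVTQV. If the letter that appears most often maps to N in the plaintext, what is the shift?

The most frequent ciphertext letter is V (appears 5 times).
V is position 21; N is position 13.
Shift = 8.

8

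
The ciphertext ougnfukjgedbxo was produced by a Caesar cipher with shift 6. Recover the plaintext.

o(14): 14−6=8 → i
u(20): 20−6=14 → o
g(6): 6−6=0 → a
n(13): 13−6=7 → h
f(5): 5−6=-1≡25 → z
u(20): 20−6=14 → o
k(10): 10−6=4 → e
j(9): 9−6=3 → d
g(6): 6−6=0 → a
e(4): 4−6=-2≡24 → y
d(3): 3−6=-3≡23 → x
b(1): 1−6=-5≡21 → v
x(23): 23−6=17 → r
o(14): 14−6=8 → i

ioahzoedayxvri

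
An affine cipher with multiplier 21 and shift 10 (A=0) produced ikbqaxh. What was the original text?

qahecnl

The inverse of 21 mod 26 is 5, since 21·5=105≡1. Apply D(y)=5·(y−10) mod 26:
i(8): 5·(8−10)=-10≡16 → q
k(10): 5·(10−10)=0 → a
b(1): 5·(1−10)=-45≡7 → h
q(16): 5·(16−10)=30≡4 → e
a(0): 5·(0−10)=-50≡2 → c
x(23): 5·(23−10)=65≡13 → n
h(7): 5·(7−10)=-15≡11 → l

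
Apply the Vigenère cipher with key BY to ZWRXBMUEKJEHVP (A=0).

Repeat the key across the message: BYBYBYBYBYBYBY
Z(25)+B(1): 26≡0 → A
W(22)+Y(24): 46≡20 → U
R(17)+B(1): 18 → S
X(23)+Y(24): 47≡21 → V
B(1)+B(1): 2 → C
M(12)+Y(24): 36≡10 → K
U(20)+B(1): 21 → V
E(4)+Y(24): 28≡2 → C
K(10)+B(1): 11 → L
J(9)+Y(24): 33≡7 → H
E(4)+B(1): 5 → F
H(7)+Y(24): 31≡5 → F
V(21)+B(1): 22 → W
P(15)+Y(24): 39≡13 → N

AUSVCKVCLHFFWN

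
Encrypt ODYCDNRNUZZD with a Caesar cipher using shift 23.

O(14): 14+23=37≡11 → L
D(3): 3+23=26≡0 → A
Y(24): 24+23=47≡21 → V
C(2): 2+23=25 → Z
D(3): 3+23=26≡0 → A
N(13): 13+23=36≡10 → K
R(17): 17+23=40≡14 → O
N(13): 13+23=36≡10 → K
U(20): 20+23=43≡17 → R
Z(25): 25+23=48≡22 → W
Z(25): 25+23=48≡22 → W
D(3): 3+23=26≡0 → A

LAVZAKOKRWWA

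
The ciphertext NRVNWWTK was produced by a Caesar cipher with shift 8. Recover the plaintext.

FJNFOOLC

N(13): 13−8=5 → F
R(17): 17−8=9 → J
V(21): 21−8=13 → N
N(13): 13−8=5 → F
W(22): 22−8=14 → O
W(22): 22−8=14 → O
T(19): 19−8=11 → L
K(10): 10−8=2 → C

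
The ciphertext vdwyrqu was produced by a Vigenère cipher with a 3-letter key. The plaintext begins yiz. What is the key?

xvx

Subtract each crib letter from the matching ciphertext letter (mod 26):
v(21)−y(24)=-3≡23 → x
d(3)−i(8)=-5≡21 → v
w(22)−z(25)=-3≡23 → x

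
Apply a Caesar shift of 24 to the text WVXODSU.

UTVMBQS

W(22): 22+24=46≡20 → U
V(21): 21+24=45≡19 → T
X(23): 23+24=47≡21 → V
O(14): 14+24=38≡12 → M
D(3): 3+24=27≡1 → B
S(18): 18+24=42≡16 → Q
U(20): 20+24=44≡18 → S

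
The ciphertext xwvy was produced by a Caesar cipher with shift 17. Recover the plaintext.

gfeh

x(23): 23−17=6 → g
w(22): 22−17=5 → f
v(21): 21−17=4 → e
y(24): 24−17=7 → h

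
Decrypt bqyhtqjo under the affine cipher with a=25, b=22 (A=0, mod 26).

vgypdgni

The inverse of 25 mod 26 is 25, since 25·25=625≡1. Apply D(y)=25·(y−22) mod 26:
b(1): 25·(1−22)=-525≡21 → v
q(16): 25·(16−22)=-150≡6 → g
y(24): 25·(24−22)=50≡24 → y
h(7): 25·(7−22)=-375≡15 → p
t(19): 25·(19−22)=-75≡3 → d
q(16): 25·(16−22)=-150≡6 → g
j(9): 25·(9−22)=-325≡13 → n
o(14): 25·(14−22)=-200≡8 → i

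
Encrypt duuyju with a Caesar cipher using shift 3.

d(3): 3+3=6 → g
u(20): 20+3=23 → x
u(20): 20+3=23 → x
y(24): 24+3=27≡1 → b
j(9): 9+3=12 → m
u(20): 20+3=23 → x

gxxbmx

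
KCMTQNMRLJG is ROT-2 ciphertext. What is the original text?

K(10): 10−2=8 → I
C(2): 2−2=0 → A
M(12): 12−2=10 → K
T(19): 19−2=17 → R
Q(16): 16−2=14 → O
N(13): 13−2=11 → L
M(12): 12−2=10 → K
R(17): 17−2=15 → P
L(11): 11−2=9 → J
J(9): 9−2=7 → H
G(6): 6−2=4 → E

IAKROLKPJHE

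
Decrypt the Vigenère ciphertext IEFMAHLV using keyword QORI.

Repeat the key across the ciphertext: QORIQORI
I(8)−Q(16): -8≡18 → S
E(4)−O(14): -10≡16 → Q
F(5)−R(17): -12≡14 → O
M(12)−I(8): 4 → E
A(0)−Q(16): -16≡10 → K
H(7)−O(14): -7≡19 → T
L(11)−R(17): -6≡20 → U
V(21)−I(8): 13 → N

SQOEKTUN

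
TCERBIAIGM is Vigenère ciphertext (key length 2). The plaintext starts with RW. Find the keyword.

Subtract each crib letter from the matching ciphertext letter (mod 26):
T(19)−R(17)=2 → C
C(2)−W(22)=-20≡6 → G

CG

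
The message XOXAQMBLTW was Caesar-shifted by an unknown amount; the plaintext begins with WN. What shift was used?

From the crib: X(23)−W(22)=1, so the shift is 1.

1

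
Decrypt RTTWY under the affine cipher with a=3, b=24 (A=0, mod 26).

PHHIA

The inverse of 3 mod 26 is 9, since 3·9=27≡1. Apply D(y)=9·(y−24) mod 26:
R(17): 9·(17−24)=-63≡15 → P
T(19): 9·(19−24)=-45≡7 → H
T(19): 9·(19−24)=-45≡7 → H
W(22): 9·(22−24)=-18≡8 → I
Y(24): 9·(24−24)=0 → A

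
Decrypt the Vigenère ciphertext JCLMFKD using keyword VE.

Repeat the key across the ciphertext: VEVEVEV
J(9)−V(21): -12≡14 → O
C(2)−E(4): -2≡24 → Y
L(11)−V(21): -10≡16 → Q
M(12)−E(4): 8 → I
F(5)−V(21): -16≡10 → K
K(10)−E(4): 6 → G
D(3)−V(21): -18≡8 → I

OYQIKGI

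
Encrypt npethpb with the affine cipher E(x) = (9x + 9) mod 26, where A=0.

wotyuos

n(13): 9·13+9=126≡22 → w
p(15): 9·15+9=144≡14 → o
e(4): 9·4+9=45≡19 → t
t(19): 9·19+9=180≡24 → y
h(7): 9·7+9=72≡20 → u
p(15): 9·15+9=144≡14 → o
b(1): 9·1+9=18 → s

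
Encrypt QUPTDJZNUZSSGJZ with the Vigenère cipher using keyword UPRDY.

KJGWBDOEXXMHXMX

Repeat the key across the message: UPRDYUPRDYUPRDY
Q(16)+U(20): 36≡10 → K
U(20)+P(15): 35≡9 → J
P(15)+R(17): 32≡6 → G
T(19)+D(3): 22 → W
D(3)+Y(24): 27≡1 → B
J(9)+U(20): 29≡3 → D
Z(25)+P(15): 40≡14 → O
N(13)+R(17): 30≡4 → E
U(20)+D(3): 23 → X
Z(25)+Y(24): 49≡23 → X
S(18)+U(20): 38≡12 → M
S(18)+P(15): 33≡7 → H
G(6)+R(17): 23 → X
J(9)+D(3): 12 → M
Z(25)+Y(24): 49≡23 → X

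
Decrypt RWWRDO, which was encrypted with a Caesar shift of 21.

WBBWIT

R(17): 17−21=-4≡22 → W
W(22): 22−21=1 → B
W(22): 22−21=1 → B
R(17): 17−21=-4≡22 → W
D(3): 3−21=-18≡8 → I
O(14): 14−21=-7≡19 → T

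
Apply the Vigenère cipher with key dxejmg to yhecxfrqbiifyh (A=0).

beiljlunfrulbe

Repeat the key across the message: dxejmgdxejmgdx
y(24)+d(3): 27≡1 → b
h(7)+x(23): 30≡4 → e
e(4)+e(4): 8 → i
c(2)+j(9): 11 → l
x(23)+m(12): 35≡9 → j
f(5)+g(6): 11 → l
r(17)+d(3): 20 → u
q(16)+x(23): 39≡13 → n
b(1)+e(4): 5 → f
i(8)+j(9): 17 → r
i(8)+m(12): 20 → u
f(5)+g(6): 11 → l
y(24)+d(3): 27≡1 → b
h(7)+x(23): 30≡4 → e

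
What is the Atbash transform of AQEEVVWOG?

A(0) → Z(25)
Q(16) → J(9)
E(4) → V(21)
E(4) → V(21)
V(21) → E(4)
V(21) → E(4)
W(22) → D(3)
O(14) → L(11)
G(6) → T(19)

ZJVVEEDLT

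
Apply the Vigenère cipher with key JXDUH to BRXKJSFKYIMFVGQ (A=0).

KOAEQBCNSPVCYAX

Repeat the key across the message: JXDUHJXDUHJXDUH
B(1)+J(9): 10 → K
R(17)+X(23): 40≡14 → O
X(23)+D(3): 26≡0 → A
K(10)+U(20): 30≡4 → E
J(9)+H(7): 16 → Q
S(18)+J(9): 27≡1 → B
F(5)+X(23): 28≡2 → C
K(10)+D(3): 13 → N
Y(24)+U(20): 44≡18 → S
I(8)+H(7): 15 → P
M(12)+J(9): 21 → V
F(5)+X(23): 28≡2 → C
V(21)+D(3): 24 → Y
G(6)+U(20): 26≡0 → A
Q(16)+H(7): 23 → X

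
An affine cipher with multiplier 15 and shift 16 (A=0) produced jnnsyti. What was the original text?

dffoevw

The inverse of 15 mod 26 is 7, since 15·7=105≡1. Apply D(y)=7·(y−16) mod 26:
j(9): 7·(9−16)=-49≡3 → d
n(13): 7·(13−16)=-21≡5 → f
n(13): 7·(13−16)=-21≡5 → f
s(18): 7·(18−16)=14 → o
y(24): 7·(24−16)=56≡4 → e
t(19): 7·(19−16)=21 → v
i(8): 7·(8−16)=-56≡22 → w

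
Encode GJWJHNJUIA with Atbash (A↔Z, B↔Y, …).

TQDQSMQFRZ

G(6) → T(19)
J(9) → Q(16)
W(22) → D(3)
J(9) → Q(16)
H(7) → S(18)
N(13) → M(12)
J(9) → Q(16)
U(20) → F(5)
I(8) → R(17)
A(0) → Z(25)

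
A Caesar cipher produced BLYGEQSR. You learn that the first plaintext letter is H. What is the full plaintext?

HREMKWYX

From the crib: B(1)−H(7)=-6≡20, so the shift is 20.
Subtract 20 from each ciphertext letter:
B(1): 1−20=-19≡7 → H
L(11): 11−20=-9≡17 → R
Y(24): 24−20=4 → E
G(6): 6−20=-14≡12 → M
E(4): 4−20=-16≡10 → K
Q(16): 16−20=-4≡22 → W
S(18): 18−20=-2≡24 → Y
R(17): 17−20=-3≡23 → X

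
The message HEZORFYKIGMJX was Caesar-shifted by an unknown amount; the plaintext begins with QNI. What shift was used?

17

From the crib: H(7)−Q(16)=-9≡17, so the shift is 17.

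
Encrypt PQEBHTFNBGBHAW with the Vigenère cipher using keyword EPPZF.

Repeat the key across the message: EPPZFEPPZFEPPZ
P(15)+E(4): 19 → T
Q(16)+P(15): 31≡5 → F
E(4)+P(15): 19 → T
B(1)+Z(25): 26≡0 → A
H(7)+F(5): 12 → M
T(19)+E(4): 23 → X
F(5)+P(15): 20 → U
N(13)+P(15): 28≡2 → C
B(1)+Z(25): 26≡0 → A
G(6)+F(5): 11 → L
B(1)+E(4): 5 → F
H(7)+P(15): 22 → W
A(0)+P(15): 15 → P
W(22)+Z(25): 47≡21 → V

TFTAMXUCALFWPV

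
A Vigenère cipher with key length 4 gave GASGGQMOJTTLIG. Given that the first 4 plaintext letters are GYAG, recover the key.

Subtract each crib letter from the matching ciphertext letter (mod 26):
G(6)−G(6)=0 → A
A(0)−Y(24)=-24≡2 → C
S(18)−A(0)=18 → S
G(6)−G(6)=0 → A

ACSA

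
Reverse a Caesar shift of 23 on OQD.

O(14): 14−23=-9≡17 → R
Q(16): 16−23=-7≡19 → T
D(3): 3−23=-20≡6 → G

RTG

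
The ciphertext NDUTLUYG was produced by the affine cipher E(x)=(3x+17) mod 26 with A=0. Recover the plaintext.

The inverse of 3 mod 26 is 9, since 3·9=27≡1. Apply D(y)=9·(y−17) mod 26:
N(13): 9·(13−17)=-36≡16 → Q
D(3): 9·(3−17)=-126≡4 → E
U(20): 9·(20−17)=27≡1 → B
T(19): 9·(19−17)=18 → S
L(11): 9·(11−17)=-54≡24 → Y
U(20): 9·(20−17)=27≡1 → B
Y(24): 9·(24−17)=63≡11 → L
G(6): 9·(6−17)=-99≡5 → F

QEBSYBLF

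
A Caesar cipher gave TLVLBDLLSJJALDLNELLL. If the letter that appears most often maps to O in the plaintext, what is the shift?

The most frequent ciphertext letter is L (appears 9 times).
L is position 11; O is position 14.
Shift = -3≡23.

23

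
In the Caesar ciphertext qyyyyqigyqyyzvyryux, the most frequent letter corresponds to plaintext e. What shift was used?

20

The most frequent ciphertext letter is y (appears 9 times).
y is position 24; e is position 4.
Shift = 20.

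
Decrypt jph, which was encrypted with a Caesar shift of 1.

j(9): 9−1=8 → i
p(15): 15−1=14 → o
h(7): 7−1=6 → g

iog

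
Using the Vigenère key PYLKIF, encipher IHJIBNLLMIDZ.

XFUSJSAJXSLE

Repeat the key across the message: PYLKIFPYLKIF
I(8)+P(15): 23 → X
H(7)+Y(24): 31≡5 → F
J(9)+L(11): 20 → U
I(8)+K(10): 18 → S
B(1)+I(8): 9 → J
N(13)+F(5): 18 → S
L(11)+P(15): 26≡0 → A
L(11)+Y(24): 35≡9 → J
M(12)+L(11): 23 → X
I(8)+K(10): 18 → S
D(3)+I(8): 11 → L
Z(25)+F(5): 30≡4 → E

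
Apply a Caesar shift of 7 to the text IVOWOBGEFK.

PCVDVINLMR

I(8): 8+7=15 → P
V(21): 21+7=28≡2 → C
O(14): 14+7=21 → V
W(22): 22+7=29≡3 → D
O(14): 14+7=21 → V
B(1): 1+7=8 → I
G(6): 6+7=13 → N
E(4): 4+7=11 → L
F(5): 5+7=12 → M
K(10): 10+7=17 → R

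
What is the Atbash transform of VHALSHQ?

V(21) → E(4)
H(7) → S(18)
A(0) → Z(25)
L(11) → O(14)
S(18) → H(7)
H(7) → S(18)
Q(16) → J(9)

ESZOHSJ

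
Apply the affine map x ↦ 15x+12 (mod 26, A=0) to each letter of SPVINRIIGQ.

S(18): 15·18+12=282≡22 → W
P(15): 15·15+12=237≡3 → D
V(21): 15·21+12=327≡15 → P
I(8): 15·8+12=132≡2 → C
N(13): 15·13+12=207≡25 → Z
R(17): 15·17+12=267≡7 → H
I(8): 15·8+12=132≡2 → C
I(8): 15·8+12=132≡2 → C
G(6): 15·6+12=102≡24 → Y
Q(16): 15·16+12=252≡18 → S

WDPCZHCCYS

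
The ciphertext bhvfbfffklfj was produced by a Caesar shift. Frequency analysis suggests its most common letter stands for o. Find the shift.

The most frequent ciphertext letter is f (appears 5 times).
f is position 5; o is position 14.
Shift = -9≡17.

17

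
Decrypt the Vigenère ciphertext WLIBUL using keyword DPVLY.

TWNQWI

Repeat the key across the ciphertext: DPVLYD
W(22)−D(3): 19 → T
L(11)−P(15): -4≡22 → W
I(8)−V(21): -13≡13 → N
B(1)−L(11): -10≡16 → Q
U(20)−Y(24): -4≡22 → W
L(11)−D(3): 8 → I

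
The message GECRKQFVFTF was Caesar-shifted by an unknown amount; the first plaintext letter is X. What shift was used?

From the crib: G(6)−X(23)=-17≡9, so the shift is 9.

9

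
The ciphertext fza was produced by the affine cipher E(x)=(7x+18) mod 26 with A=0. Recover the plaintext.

The inverse of 7 mod 26 is 15, since 7·15=105≡1. Apply D(y)=15·(y−18) mod 26:
f(5): 15·(5−18)=-195≡13 → n
z(25): 15·(25−18)=105≡1 → b
a(0): 15·(0−18)=-270≡16 → q

nbq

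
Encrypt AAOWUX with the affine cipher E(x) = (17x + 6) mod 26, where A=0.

A(0): 17·0+6=6 → G
A(0): 17·0+6=6 → G
O(14): 17·14+6=244≡10 → K
W(22): 17·22+6=380≡16 → Q
U(20): 17·20+6=346≡8 → I
X(23): 17·23+6=397≡7 → H

GGKQIH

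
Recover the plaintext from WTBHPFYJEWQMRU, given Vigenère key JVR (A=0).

Repeat the key across the ciphertext: JVRJVRJVRJVRJV
W(22)−J(9): 13 → N
T(19)−V(21): -2≡24 → Y
B(1)−R(17): -16≡10 → K
H(7)−J(9): -2≡24 → Y
P(15)−V(21): -6≡20 → U
F(5)−R(17): -12≡14 → O
Y(24)−J(9): 15 → P
J(9)−V(21): -12≡14 → O
E(4)−R(17): -13≡13 → N
W(22)−J(9): 13 → N
Q(16)−V(21): -5≡21 → V
M(12)−R(17): -5≡21 → V
R(17)−J(9): 8 → I
U(20)−V(21): -1≡25 → Z

NYKYUOPONNVVIZ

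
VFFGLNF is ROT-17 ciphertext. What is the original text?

V(21): 21−17=4 → E
F(5): 5−17=-12≡14 → O
F(5): 5−17=-12≡14 → O
G(6): 6−17=-11≡15 → P
L(11): 11−17=-6≡20 → U
N(13): 13−17=-4≡22 → W
F(5): 5−17=-12≡14 → O

EOOPUWO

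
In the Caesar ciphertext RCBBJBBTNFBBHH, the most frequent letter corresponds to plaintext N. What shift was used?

14

The most frequent ciphertext letter is B (appears 6 times).
B is position 1; N is position 13.
Shift = -12≡14.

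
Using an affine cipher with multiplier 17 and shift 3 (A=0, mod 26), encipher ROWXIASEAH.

R(17): 17·17+3=292≡6 → G
O(14): 17·14+3=241≡7 → H
W(22): 17·22+3=377≡13 → N
X(23): 17·23+3=394≡4 → E
I(8): 17·8+3=139≡9 → J
A(0): 17·0+3=3 → D
S(18): 17·18+3=309≡23 → X
E(4): 17·4+3=71≡19 → T
A(0): 17·0+3=3 → D
H(7): 17·7+3=122≡18 → S

GHNEJDXTDS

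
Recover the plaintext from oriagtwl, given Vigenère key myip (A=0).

ctaluvow

Repeat the key across the ciphertext: myipmyip
o(14)−m(12): 2 → c
r(17)−y(24): -7≡19 → t
i(8)−i(8): 0 → a
a(0)−p(15): -15≡11 → l
g(6)−m(12): -6≡20 → u
t(19)−y(24): -5≡21 → v
w(22)−i(8): 14 → o
l(11)−p(15): -4≡22 → w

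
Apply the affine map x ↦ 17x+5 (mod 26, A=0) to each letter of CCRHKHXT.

NNIUTUGQ

C(2): 17·2+5=39≡13 → N
C(2): 17·2+5=39≡13 → N
R(17): 17·17+5=294≡8 → I
H(7): 17·7+5=124≡20 → U
K(10): 17·10+5=175≡19 → T
H(7): 17·7+5=124≡20 → U
X(23): 17·23+5=396≡6 → G
T(19): 17·19+5=328≡16 → Q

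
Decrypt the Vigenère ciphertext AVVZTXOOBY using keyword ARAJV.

Repeat the key across the ciphertext: ARAJVARAJV
A(0)−A(0): 0 → A
V(21)−R(17): 4 → E
V(21)−A(0): 21 → V
Z(25)−J(9): 16 → Q
T(19)−V(21): -2≡24 → Y
X(23)−A(0): 23 → X
O(14)−R(17): -3≡23 → X
O(14)−A(0): 14 → O
B(1)−J(9): -8≡18 → S
Y(24)−V(21): 3 → D

AEVQYXXOSD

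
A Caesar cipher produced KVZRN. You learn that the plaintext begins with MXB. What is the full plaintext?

From the crib: K(10)−M(12)=-2≡24, so the shift is 24.
Subtract 24 from each ciphertext letter:
K(10): 10−24=-14≡12 → M
V(21): 21−24=-3≡23 → X
Z(25): 25−24=1 → B
R(17): 17−24=-7≡19 → T
N(13): 13−24=-11≡15 → P

MXBTP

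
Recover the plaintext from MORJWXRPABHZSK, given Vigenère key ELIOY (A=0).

IDJVYTGHMDDOKW

Repeat the key across the ciphertext: ELIOYELIOYELIO
M(12)−E(4): 8 → I
O(14)−L(11): 3 → D
R(17)−I(8): 9 → J
J(9)−O(14): -5≡21 → V
W(22)−Y(24): -2≡24 → Y
X(23)−E(4): 19 → T
R(17)−L(11): 6 → G
P(15)−I(8): 7 → H
A(0)−O(14): -14≡12 → M
B(1)−Y(24): -23≡3 → D
H(7)−E(4): 3 → D
Z(25)−L(11): 14 → O
S(18)−I(8): 10 → K
K(10)−O(14): -4≡22 → W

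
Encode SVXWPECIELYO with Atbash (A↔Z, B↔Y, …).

HECDKVXRVOBL

S(18) → H(7)
V(21) → E(4)
X(23) → C(2)
W(22) → D(3)
P(15) → K(10)
E(4) → V(21)
C(2) → X(23)
I(8) → R(17)
E(4) → V(21)
L(11) → O(14)
Y(24) → B(1)
O(14) → L(11)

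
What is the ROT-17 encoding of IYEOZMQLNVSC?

ZPVFQDHCEMJT

I(8): 8+17=25 → Z
Y(24): 24+17=41≡15 → P
E(4): 4+17=21 → V
O(14): 14+17=31≡5 → F
Z(25): 25+17=42≡16 → Q
M(12): 12+17=29≡3 → D
Q(16): 16+17=33≡7 → H
L(11): 11+17=28≡2 → C
N(13): 13+17=30≡4 → E
V(21): 21+17=38≡12 → M
S(18): 18+17=35≡9 → J
C(2): 2+17=19 → T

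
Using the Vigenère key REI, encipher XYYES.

OCGVW

Repeat the key across the message: REIRE
X(23)+R(17): 40≡14 → O
Y(24)+E(4): 28≡2 → C
Y(24)+I(8): 32≡6 → G
E(4)+R(17): 21 → V
S(18)+E(4): 22 → W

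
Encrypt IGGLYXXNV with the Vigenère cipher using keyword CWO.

KCUNULZJJ

Repeat the key across the message: CWOCWOCWO
I(8)+C(2): 10 → K
G(6)+W(22): 28≡2 → C
G(6)+O(14): 20 → U
L(11)+C(2): 13 → N
Y(24)+W(22): 46≡20 → U
X(23)+O(14): 37≡11 → L
X(23)+C(2): 25 → Z
N(13)+W(22): 35≡9 → J
V(21)+O(14): 35≡9 → J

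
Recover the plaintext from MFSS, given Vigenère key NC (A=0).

ZDFQ

Repeat the key across the ciphertext: NCNC
M(12)−N(13): -1≡25 → Z
F(5)−C(2): 3 → D
S(18)−N(13): 5 → F
S(18)−C(2): 16 → Q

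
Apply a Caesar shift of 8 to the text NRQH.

N(13): 13+8=21 → V
R(17): 17+8=25 → Z
Q(16): 16+8=24 → Y
H(7): 7+8=15 → P

VZYP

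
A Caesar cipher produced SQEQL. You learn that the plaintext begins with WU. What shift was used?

From the crib: S(18)−W(22)=-4≡22, so the shift is 22.

22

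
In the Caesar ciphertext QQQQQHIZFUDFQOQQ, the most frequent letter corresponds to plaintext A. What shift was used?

16

The most frequent ciphertext letter is Q (appears 8 times).
Q is position 16; A is position 0.
Shift = 16.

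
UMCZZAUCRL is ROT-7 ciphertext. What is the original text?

U(20): 20−7=13 → N
M(12): 12−7=5 → F
C(2): 2−7=-5≡21 → V
Z(25): 25−7=18 → S
Z(25): 25−7=18 → S
A(0): 0−7=-7≡19 → T
U(20): 20−7=13 → N
C(2): 2−7=-5≡21 → V
R(17): 17−7=10 → K
L(11): 11−7=4 → E

NFVSSTNVKE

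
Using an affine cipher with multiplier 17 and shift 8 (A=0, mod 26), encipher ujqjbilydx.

kfufzonahj

u(20): 17·20+8=348≡10 → k
j(9): 17·9+8=161≡5 → f
q(16): 17·16+8=280≡20 → u
j(9): 17·9+8=161≡5 → f
b(1): 17·1+8=25 → z
i(8): 17·8+8=144≡14 → o
l(11): 17·11+8=195≡13 → n
y(24): 17·24+8=416≡0 → a
d(3): 17·3+8=59≡7 → h
x(23): 17·23+8=399≡9 → j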